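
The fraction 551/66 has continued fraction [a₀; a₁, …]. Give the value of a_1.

551 = 8·66 + 23, so a_0 = 8
66 = 2·23 + 20, so a_1 = 2

2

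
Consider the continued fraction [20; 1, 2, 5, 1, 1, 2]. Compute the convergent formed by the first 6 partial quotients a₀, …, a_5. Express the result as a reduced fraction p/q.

724/35

a_0 = 20: 20/1
a_1 = 1: 21/1
a_2 = 2: 62/3
a_3 = 5: 331/16
a_4 = 1: 393/19
a_5 = 1: 724/35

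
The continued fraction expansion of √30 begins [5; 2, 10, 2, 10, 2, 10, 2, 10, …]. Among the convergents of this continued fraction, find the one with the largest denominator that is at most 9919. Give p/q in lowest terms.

5291/966

a_0 = 5: 5/1  (≤ bound)
a_1 = 2: 11/2  (≤ bound)
a_2 = 10: 115/21  (≤ bound)
a_3 = 2: 241/44  (≤ bound)
a_4 = 10: 2525/461  (≤ bound)
a_5 = 2: 5291/966  (≤ bound)
a_6 = 10: 55435/10121  (> 9919, stop)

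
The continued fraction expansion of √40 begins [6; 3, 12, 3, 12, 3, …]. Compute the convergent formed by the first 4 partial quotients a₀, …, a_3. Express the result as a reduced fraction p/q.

721/114

a_0 = 6: 6/1
a_1 = 3: 19/3
a_2 = 12: 234/37
a_3 = 3: 721/114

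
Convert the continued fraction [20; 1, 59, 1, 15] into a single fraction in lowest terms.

20459/975

Start with 15.
1 + 1/(15/1) = 1 + 1/15 = 16/15
59 + 1/(16/15) = 59 + 15/16 = 959/16
1 + 1/(959/16) = 1 + 16/959 = 975/959
20 + 1/(975/959) = 20 + 959/975 = 20459/975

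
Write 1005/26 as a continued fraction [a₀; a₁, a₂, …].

1005 ÷ 26 → quotient 38, remainder 17
26 ÷ 17 → quotient 1, remainder 9
17 ÷ 9 → quotient 1, remainder 8
9 ÷ 8 → quotient 1, remainder 1
8 ÷ 1 → quotient 8, remainder 0

[38; 1, 1, 1, 8]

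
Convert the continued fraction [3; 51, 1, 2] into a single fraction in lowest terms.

Start with 2.
1 + 1/(2/1) = 1 + 1/2 = 3/2
51 + 1/(3/2) = 51 + 2/3 = 155/3
3 + 1/(155/3) = 3 + 3/155 = 468/155

468/155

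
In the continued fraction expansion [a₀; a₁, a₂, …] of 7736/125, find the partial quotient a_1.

1

Run the Euclidean algorithm, recording each quotient:
7736 ÷ 125 → quotient 61, remainder 111
125 ÷ 111 → quotient 1, remainder 14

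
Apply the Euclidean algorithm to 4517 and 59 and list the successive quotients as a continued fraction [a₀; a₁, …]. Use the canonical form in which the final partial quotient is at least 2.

⌊4517/59⌋ = 76, remainder 33
⌊59/33⌋ = 1, remainder 26
⌊33/26⌋ = 1, remainder 7
⌊26/7⌋ = 3, remainder 5
⌊7/5⌋ = 1, remainder 2
⌊5/2⌋ = 2, remainder 1
⌊2/1⌋ = 2, remainder 0

[76; 1, 1, 3, 1, 2, 2]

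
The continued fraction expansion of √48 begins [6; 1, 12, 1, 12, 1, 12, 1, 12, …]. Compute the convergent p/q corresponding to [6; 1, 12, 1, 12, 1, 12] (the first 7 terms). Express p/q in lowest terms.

Compute successive convergents:
a_0 = 6: 6/1
a_1 = 1: 7/1
a_2 = 12: 90/13
a_3 = 1: 97/14
a_4 = 12: 1254/181
a_5 = 1: 1351/195
a_6 = 12: 17466/2521

17466/2521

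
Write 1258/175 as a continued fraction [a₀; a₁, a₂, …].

[7; 5, 3, 3, 3]

Apply division with remainder until the remainder is 0:
1258 = 7·175 + 33, so a_0 = 7
175 = 5·33 + 10, so a_1 = 5
33 = 3·10 + 3, so a_2 = 3
10 = 3·3 + 1, so a_3 = 3
3 = 3·1 + 0, so a_4 = 3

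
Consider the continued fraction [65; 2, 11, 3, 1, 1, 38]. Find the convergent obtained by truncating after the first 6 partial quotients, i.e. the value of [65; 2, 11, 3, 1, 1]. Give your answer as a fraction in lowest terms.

a_0 = 65: 65/1
a_1 = 2: 131/2
a_2 = 11: 1506/23
a_3 = 3: 4649/71
a_4 = 1: 6155/94
a_5 = 1: 10804/165

10804/165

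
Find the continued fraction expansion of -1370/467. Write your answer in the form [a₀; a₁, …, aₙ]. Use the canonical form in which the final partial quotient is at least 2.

Repeatedly divide and take the remainder:
-1370 = -3·467 + 31, so a_0 = -3
467 = 15·31 + 2, so a_1 = 15
31 = 15·2 + 1, so a_2 = 15
2 = 2·1 + 0, so a_3 = 2

[-3; 15, 15, 2]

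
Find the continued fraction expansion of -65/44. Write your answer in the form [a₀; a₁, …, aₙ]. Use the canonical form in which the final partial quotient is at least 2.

-65 ÷ 44 → quotient -2, remainder 23
44 ÷ 23 → quotient 1, remainder 21
23 ÷ 21 → quotient 1, remainder 2
21 ÷ 2 → quotient 10, remainder 1
2 ÷ 1 → quotient 2, remainder 0

[-2; 1, 1, 10, 2]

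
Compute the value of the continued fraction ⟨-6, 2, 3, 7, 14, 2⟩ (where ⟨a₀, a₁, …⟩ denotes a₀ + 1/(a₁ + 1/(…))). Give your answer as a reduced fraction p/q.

Start with 2.
14 + 1/(2/1) = 14 + 1/2 = 29/2
7 + 1/(29/2) = 7 + 2/29 = 205/29
3 + 1/(205/29) = 3 + 29/205 = 644/205
2 + 1/(644/205) = 2 + 205/644 = 1493/644
-6 + 1/(1493/644) = -6 + 644/1493 = -8314/1493

-8314/1493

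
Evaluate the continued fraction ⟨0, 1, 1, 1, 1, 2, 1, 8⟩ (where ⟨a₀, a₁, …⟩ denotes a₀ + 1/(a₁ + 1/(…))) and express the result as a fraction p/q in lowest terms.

Collapse the nested fraction from the inside out:
Start with 8.
1 + 1/(8/1) = 1 + 1/8 = 9/8
2 + 1/(9/8) = 2 + 8/9 = 26/9
1 + 1/(26/9) = 1 + 9/26 = 35/26
1 + 1/(35/26) = 1 + 26/35 = 61/35
1 + 1/(61/35) = 1 + 35/61 = 96/61
1 + 1/(96/61) = 1 + 61/96 = 157/96
0 + 1/(157/96) = 0 + 96/157 = 96/157

96/157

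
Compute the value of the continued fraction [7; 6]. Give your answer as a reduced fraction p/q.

43/6

Start with 6.
7 + 1/(6/1) = 7 + 1/6 = 43/6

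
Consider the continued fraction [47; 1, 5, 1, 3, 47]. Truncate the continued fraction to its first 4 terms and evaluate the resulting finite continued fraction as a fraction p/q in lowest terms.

Start with 1.
5 + 1/(1/1) = 5 + 1/1 = 6/1
1 + 1/(6/1) = 1 + 1/6 = 7/6
47 + 1/(7/6) = 47 + 6/7 = 335/7

335/7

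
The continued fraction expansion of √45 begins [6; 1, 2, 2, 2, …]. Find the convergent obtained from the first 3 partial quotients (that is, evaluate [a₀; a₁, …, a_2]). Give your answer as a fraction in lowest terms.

Start with 2.
1 + 1/(2/1) = 1 + 1/2 = 3/2
6 + 1/(3/2) = 6 + 2/3 = 20/3

20/3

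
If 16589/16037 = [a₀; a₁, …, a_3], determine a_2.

16589 = 1·16037 + 552, so a_0 = 1
16037 = 29·552 + 29, so a_1 = 29
552 = 19·29 + 1, so a_2 = 19

19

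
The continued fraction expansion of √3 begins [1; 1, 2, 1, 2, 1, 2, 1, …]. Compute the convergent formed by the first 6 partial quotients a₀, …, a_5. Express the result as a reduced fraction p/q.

Collapse the nested fraction from the inside out:
Start with 1.
2 + 1/(1/1) = 2 + 1/1 = 3/1
1 + 1/(3/1) = 1 + 1/3 = 4/3
2 + 1/(4/3) = 2 + 3/4 = 11/4
1 + 1/(11/4) = 1 + 4/11 = 15/11
1 + 1/(15/11) = 1 + 11/15 = 26/15

26/15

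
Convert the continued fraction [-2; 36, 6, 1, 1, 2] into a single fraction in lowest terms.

a_0 = -2: -2/1
a_1 = 36: -71/36
a_2 = 6: -428/217
a_3 = 1: -499/253
a_4 = 1: -927/470
a_5 = 2: -2353/1193

-2353/1193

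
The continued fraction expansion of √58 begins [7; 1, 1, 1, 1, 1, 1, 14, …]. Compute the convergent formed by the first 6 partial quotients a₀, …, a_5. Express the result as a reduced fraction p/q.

Work from the innermost term outward:
Start with 1.
1 + 1/(1/1) = 1 + 1/1 = 2/1
1 + 1/(2/1) = 1 + 1/2 = 3/2
1 + 1/(3/2) = 1 + 2/3 = 5/3
1 + 1/(5/3) = 1 + 3/5 = 8/5
7 + 1/(8/5) = 7 + 5/8 = 61/8

61/8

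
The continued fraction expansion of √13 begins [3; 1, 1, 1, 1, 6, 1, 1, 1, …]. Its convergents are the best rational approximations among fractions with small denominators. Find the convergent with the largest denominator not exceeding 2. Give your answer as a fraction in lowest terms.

a_0 = 3: 3/1  (≤ bound)
a_1 = 1: 4/1  (≤ bound)
a_2 = 1: 7/2  (≤ bound)
a_3 = 1: 11/3  (> 2, stop)

7/2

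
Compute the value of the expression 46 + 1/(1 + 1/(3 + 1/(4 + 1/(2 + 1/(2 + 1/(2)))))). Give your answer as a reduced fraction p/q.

10475/224

Collapse the nested fraction from the inside out:
Start with 2.
2 + 1/(2/1) = 2 + 1/2 = 5/2
2 + 1/(5/2) = 2 + 2/5 = 12/5
4 + 1/(12/5) = 4 + 5/12 = 53/12
3 + 1/(53/12) = 3 + 12/53 = 171/53
1 + 1/(171/53) = 1 + 53/171 = 224/171
46 + 1/(224/171) = 46 + 171/224 = 10475/224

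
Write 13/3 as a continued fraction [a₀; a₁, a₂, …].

Apply division with remainder until the remainder is 0:
13 = 4·3 + 1, so a_0 = 4
3 = 3·1 + 0, so a_1 = 3

[4; 3]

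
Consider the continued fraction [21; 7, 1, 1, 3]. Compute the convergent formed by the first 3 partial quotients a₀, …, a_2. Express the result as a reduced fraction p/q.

a_0 = 21: 21/1
a_1 = 7: 148/7
a_2 = 1: 169/8

169/8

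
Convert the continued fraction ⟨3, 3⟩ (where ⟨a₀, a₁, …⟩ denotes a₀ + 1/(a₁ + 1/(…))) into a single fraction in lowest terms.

10/3

Build up convergents one term at a time:
a_0 = 3: 3/1
a_1 = 3: 10/3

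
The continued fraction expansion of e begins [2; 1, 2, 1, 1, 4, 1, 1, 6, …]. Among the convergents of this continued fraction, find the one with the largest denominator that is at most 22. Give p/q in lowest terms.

a_0 = 2: 2/1  (≤ bound)
a_1 = 1: 3/1  (≤ bound)
a_2 = 2: 8/3  (≤ bound)
a_3 = 1: 11/4  (≤ bound)
a_4 = 1: 19/7  (≤ bound)
a_5 = 4: 87/32  (> 22, stop)

19/7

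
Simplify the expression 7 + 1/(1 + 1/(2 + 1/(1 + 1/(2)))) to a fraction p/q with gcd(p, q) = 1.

85/11

a_0 = 7: 7/1
a_1 = 1: 8/1
a_2 = 2: 23/3
a_3 = 1: 31/4
a_4 = 2: 85/11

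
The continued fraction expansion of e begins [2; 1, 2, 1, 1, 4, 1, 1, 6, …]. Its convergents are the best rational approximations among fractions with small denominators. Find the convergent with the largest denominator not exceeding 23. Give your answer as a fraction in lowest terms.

List convergents until the denominator exceeds the bound:
a_0 = 2: 2/1  (≤ bound)
a_1 = 1: 3/1  (≤ bound)
a_2 = 2: 8/3  (≤ bound)
a_3 = 1: 11/4  (≤ bound)
a_4 = 1: 19/7  (≤ bound)
a_5 = 4: 87/32  (> 23, stop)

19/7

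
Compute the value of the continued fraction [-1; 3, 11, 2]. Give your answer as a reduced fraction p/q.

a_0 = -1: -1/1
a_1 = 3: -2/3
a_2 = 11: -23/34
a_3 = 2: -48/71

-48/71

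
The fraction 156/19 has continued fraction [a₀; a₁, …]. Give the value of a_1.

4

156 = 8·19 + 4, so a_0 = 8
19 = 4·4 + 3, so a_1 = 4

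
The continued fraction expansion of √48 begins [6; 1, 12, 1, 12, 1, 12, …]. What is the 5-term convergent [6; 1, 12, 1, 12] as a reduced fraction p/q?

a_0 = 6: 6/1
a_1 = 1: 7/1
a_2 = 12: 90/13
a_3 = 1: 97/14
a_4 = 12: 1254/181

1254/181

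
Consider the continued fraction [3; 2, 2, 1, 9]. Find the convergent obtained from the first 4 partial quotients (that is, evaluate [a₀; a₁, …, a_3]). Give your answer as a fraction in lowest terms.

a_0 = 3: 3/1
a_1 = 2: 7/2
a_2 = 2: 17/5
a_3 = 1: 24/7

24/7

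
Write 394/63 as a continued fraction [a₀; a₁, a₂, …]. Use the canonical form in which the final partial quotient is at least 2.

Apply division with remainder until the remainder is 0:
394 ÷ 63 → quotient 6, remainder 16
63 ÷ 16 → quotient 3, remainder 15
16 ÷ 15 → quotient 1, remainder 1
15 ÷ 1 → quotient 15, remainder 0

[6; 3, 1, 15]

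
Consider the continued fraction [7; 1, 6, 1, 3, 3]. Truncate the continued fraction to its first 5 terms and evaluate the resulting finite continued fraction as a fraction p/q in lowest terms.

244/31

Start with 3.
1 + 1/(3/1) = 1 + 1/3 = 4/3
6 + 1/(4/3) = 6 + 3/4 = 27/4
1 + 1/(27/4) = 1 + 4/27 = 31/27
7 + 1/(31/27) = 7 + 27/31 = 244/31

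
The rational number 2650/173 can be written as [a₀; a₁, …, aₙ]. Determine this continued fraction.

[15; 3, 6, 1, 7]

Apply division with remainder until the remainder is 0:
2650 = 15·173 + 55, so a_0 = 15
173 = 3·55 + 8, so a_1 = 3
55 = 6·8 + 7, so a_2 = 6
8 = 1·7 + 1, so a_3 = 1
7 = 7·1 + 0, so a_4 = 7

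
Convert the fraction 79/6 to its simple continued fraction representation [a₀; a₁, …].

Run the Euclidean algorithm, recording each quotient:
⌊79/6⌋ = 13, remainder 1
⌊6/1⌋ = 6, remainder 0

[13; 6]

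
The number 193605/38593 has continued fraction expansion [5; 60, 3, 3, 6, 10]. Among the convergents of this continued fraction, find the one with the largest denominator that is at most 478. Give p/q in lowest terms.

a_0 = 5: 5/1  (≤ bound)
a_1 = 60: 301/60  (≤ bound)
a_2 = 3: 908/181  (≤ bound)
a_3 = 3: 3025/603  (> 478, stop)

908/181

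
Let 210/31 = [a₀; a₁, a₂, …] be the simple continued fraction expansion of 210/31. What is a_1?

1

⌊210/31⌋ = 6, remainder 24
⌊31/24⌋ = 1, remainder 7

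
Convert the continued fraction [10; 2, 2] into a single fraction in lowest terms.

Start with 2.
2 + 1/(2/1) = 2 + 1/2 = 5/2
10 + 1/(5/2) = 10 + 2/5 = 52/5

52/5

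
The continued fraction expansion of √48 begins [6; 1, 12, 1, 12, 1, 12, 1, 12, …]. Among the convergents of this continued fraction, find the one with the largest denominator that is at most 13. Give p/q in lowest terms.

90/13

List convergents until the denominator exceeds the bound:
a_0 = 6: 6/1  (≤ bound)
a_1 = 1: 7/1  (≤ bound)
a_2 = 12: 90/13  (≤ bound)
a_3 = 1: 97/14  (> 13, stop)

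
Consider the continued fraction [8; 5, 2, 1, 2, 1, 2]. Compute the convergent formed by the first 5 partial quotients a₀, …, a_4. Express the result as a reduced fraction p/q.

a_0 = 8: 8/1
a_1 = 5: 41/5
a_2 = 2: 90/11
a_3 = 1: 131/16
a_4 = 2: 352/43

352/43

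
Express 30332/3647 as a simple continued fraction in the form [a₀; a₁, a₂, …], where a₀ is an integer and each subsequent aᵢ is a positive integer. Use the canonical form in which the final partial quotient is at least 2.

Run the Euclidean algorithm, recording each quotient:
30332 = 8·3647 + 1156, so a_0 = 8
3647 = 3·1156 + 179, so a_1 = 3
1156 = 6·179 + 82, so a_2 = 6
179 = 2·82 + 15, so a_3 = 2
82 = 5·15 + 7, so a_4 = 5
15 = 2·7 + 1, so a_5 = 2
7 = 7·1 + 0, so a_6 = 7

[8; 3, 6, 2, 5, 2, 7]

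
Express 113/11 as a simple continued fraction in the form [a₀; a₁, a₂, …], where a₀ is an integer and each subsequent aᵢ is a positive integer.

[10; 3, 1, 2]

Repeatedly divide and take the remainder:
113 ÷ 11 → quotient 10, remainder 3
11 ÷ 3 → quotient 3, remainder 2
3 ÷ 2 → quotient 1, remainder 1
2 ÷ 1 → quotient 2, remainder 0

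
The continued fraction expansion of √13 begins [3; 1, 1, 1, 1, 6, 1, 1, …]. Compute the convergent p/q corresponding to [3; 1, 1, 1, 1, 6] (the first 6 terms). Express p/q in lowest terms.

119/33

Start with 6.
1 + 1/(6/1) = 1 + 1/6 = 7/6
1 + 1/(7/6) = 1 + 6/7 = 13/7
1 + 1/(13/7) = 1 + 7/13 = 20/13
1 + 1/(20/13) = 1 + 13/20 = 33/20
3 + 1/(33/20) = 3 + 20/33 = 119/33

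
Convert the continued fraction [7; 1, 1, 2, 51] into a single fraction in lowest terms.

1953/257

Build up convergents one term at a time:
a_0 = 7: 7/1
a_1 = 1: 8/1
a_2 = 1: 15/2
a_3 = 2: 38/5
a_4 = 51: 1953/257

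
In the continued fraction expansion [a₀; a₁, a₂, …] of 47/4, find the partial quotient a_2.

3

47 ÷ 4 → quotient 11, remainder 3
4 ÷ 3 → quotient 1, remainder 1
3 ÷ 1 → quotient 3, remainder 0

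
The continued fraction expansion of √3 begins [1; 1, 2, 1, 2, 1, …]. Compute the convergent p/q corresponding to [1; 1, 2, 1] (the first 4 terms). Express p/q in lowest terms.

Start with 1.
2 + 1/(1/1) = 2 + 1/1 = 3/1
1 + 1/(3/1) = 1 + 1/3 = 4/3
1 + 1/(4/3) = 1 + 3/4 = 7/4

7/4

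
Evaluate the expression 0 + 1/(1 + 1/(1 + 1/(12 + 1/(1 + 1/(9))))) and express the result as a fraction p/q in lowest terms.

Start with 9.
1 + 1/(9/1) = 1 + 1/9 = 10/9
12 + 1/(10/9) = 12 + 9/10 = 129/10
1 + 1/(129/10) = 1 + 10/129 = 139/129
1 + 1/(139/129) = 1 + 129/139 = 268/139
0 + 1/(268/139) = 0 + 139/268 = 139/268

139/268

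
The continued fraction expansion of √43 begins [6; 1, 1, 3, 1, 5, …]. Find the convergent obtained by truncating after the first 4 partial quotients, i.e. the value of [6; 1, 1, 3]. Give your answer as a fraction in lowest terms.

a_0 = 6: 6/1
a_1 = 1: 7/1
a_2 = 1: 13/2
a_3 = 3: 46/7

46/7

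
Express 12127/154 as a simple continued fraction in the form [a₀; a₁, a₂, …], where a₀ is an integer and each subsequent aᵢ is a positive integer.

12127 ÷ 154 → quotient 78, remainder 115
154 ÷ 115 → quotient 1, remainder 39
115 ÷ 39 → quotient 2, remainder 37
39 ÷ 37 → quotient 1, remainder 2
37 ÷ 2 → quotient 18, remainder 1
2 ÷ 1 → quotient 2, remainder 0

[78; 1, 2, 1, 18, 2]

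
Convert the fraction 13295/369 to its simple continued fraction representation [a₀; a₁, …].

[36; 33, 1, 1, 5]

13295 = 36·369 + 11, so a_0 = 36
369 = 33·11 + 6, so a_1 = 33
11 = 1·6 + 5, so a_2 = 1
6 = 1·5 + 1, so a_3 = 1
5 = 5·1 + 0, so a_4 = 5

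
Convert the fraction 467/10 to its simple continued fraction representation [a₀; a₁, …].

[46; 1, 2, 3]

Apply division with remainder until the remainder is 0:
467 = 46·10 + 7, so a_0 = 46
10 = 1·7 + 3, so a_1 = 1
7 = 2·3 + 1, so a_2 = 2
3 = 3·1 + 0, so a_3 = 3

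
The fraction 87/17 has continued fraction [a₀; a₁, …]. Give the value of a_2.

2

⌊87/17⌋ = 5, remainder 2
⌊17/2⌋ = 8, remainder 1
⌊2/1⌋ = 2, remainder 0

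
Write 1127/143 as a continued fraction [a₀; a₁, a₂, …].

⌊1127/143⌋ = 7, remainder 126
⌊143/126⌋ = 1, remainder 17
⌊126/17⌋ = 7, remainder 7
⌊17/7⌋ = 2, remainder 3
⌊7/3⌋ = 2, remainder 1
⌊3/1⌋ = 3, remainder 0

[7; 1, 7, 2, 2, 3]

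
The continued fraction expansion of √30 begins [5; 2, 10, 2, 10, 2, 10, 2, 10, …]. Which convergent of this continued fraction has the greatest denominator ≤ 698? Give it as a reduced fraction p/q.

2525/461

a_0 = 5: 5/1  (≤ bound)
a_1 = 2: 11/2  (≤ bound)
a_2 = 10: 115/21  (≤ bound)
a_3 = 2: 241/44  (≤ bound)
a_4 = 10: 2525/461  (≤ bound)
a_5 = 2: 5291/966  (> 698, stop)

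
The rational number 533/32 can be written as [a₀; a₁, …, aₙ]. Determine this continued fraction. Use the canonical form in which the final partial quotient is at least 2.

[16; 1, 1, 1, 10]

Repeatedly divide and take the remainder:
⌊533/32⌋ = 16, remainder 21
⌊32/21⌋ = 1, remainder 11
⌊21/11⌋ = 1, remainder 10
⌊11/10⌋ = 1, remainder 1
⌊10/1⌋ = 10, remainder 0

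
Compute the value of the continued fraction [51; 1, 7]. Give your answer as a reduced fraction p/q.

415/8

Compute successive convergents:
a_0 = 51: 51/1
a_1 = 1: 52/1
a_2 = 7: 415/8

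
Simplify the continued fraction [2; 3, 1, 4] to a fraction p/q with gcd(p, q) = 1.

Use the convergent recurrence hₖ = aₖ·hₖ₋₁ + hₖ₋₂ (and likewise for the denominators kₖ):
a_0 = 2: 2/1
a_1 = 3: 7/3
a_2 = 1: 9/4
a_3 = 4: 43/19

43/19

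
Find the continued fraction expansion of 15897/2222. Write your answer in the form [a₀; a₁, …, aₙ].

[7; 6, 2, 10, 1, 14]

15897 ÷ 2222 → quotient 7, remainder 343
2222 ÷ 343 → quotient 6, remainder 164
343 ÷ 164 → quotient 2, remainder 15
164 ÷ 15 → quotient 10, remainder 14
15 ÷ 14 → quotient 1, remainder 1
14 ÷ 1 → quotient 14, remainder 0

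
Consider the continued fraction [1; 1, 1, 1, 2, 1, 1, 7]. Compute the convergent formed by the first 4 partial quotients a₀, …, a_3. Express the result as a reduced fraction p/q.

5/3

Build up convergents one term at a time:
a_0 = 1: 1/1
a_1 = 1: 2/1
a_2 = 1: 3/2
a_3 = 1: 5/3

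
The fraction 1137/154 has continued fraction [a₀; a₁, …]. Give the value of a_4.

Run the Euclidean algorithm, recording each quotient:
1137 = 7·154 + 59, so a_0 = 7
154 = 2·59 + 36, so a_1 = 2
59 = 1·36 + 23, so a_2 = 1
36 = 1·23 + 13, so a_3 = 1
23 = 1·13 + 10, so a_4 = 1

1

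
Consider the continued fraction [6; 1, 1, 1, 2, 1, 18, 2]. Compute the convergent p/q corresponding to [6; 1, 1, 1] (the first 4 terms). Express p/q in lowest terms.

Start with 1.
1 + 1/(1/1) = 1 + 1/1 = 2/1
1 + 1/(2/1) = 1 + 1/2 = 3/2
6 + 1/(3/2) = 6 + 2/3 = 20/3

20/3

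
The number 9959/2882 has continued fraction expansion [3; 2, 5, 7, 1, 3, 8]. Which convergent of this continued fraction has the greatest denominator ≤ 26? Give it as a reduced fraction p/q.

List convergents until the denominator exceeds the bound:
a_0 = 3: 3/1  (≤ bound)
a_1 = 2: 7/2  (≤ bound)
a_2 = 5: 38/11  (≤ bound)
a_3 = 7: 273/79  (> 26, stop)

38/11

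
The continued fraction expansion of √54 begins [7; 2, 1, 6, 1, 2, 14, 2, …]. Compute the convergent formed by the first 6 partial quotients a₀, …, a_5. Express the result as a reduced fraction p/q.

a_0 = 7: 7/1
a_1 = 2: 15/2
a_2 = 1: 22/3
a_3 = 6: 147/20
a_4 = 1: 169/23
a_5 = 2: 485/66

485/66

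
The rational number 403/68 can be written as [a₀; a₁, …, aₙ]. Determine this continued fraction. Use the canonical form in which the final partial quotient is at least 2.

[5; 1, 12, 1, 1, 2]

403 ÷ 68 → quotient 5, remainder 63
68 ÷ 63 → quotient 1, remainder 5
63 ÷ 5 → quotient 12, remainder 3
5 ÷ 3 → quotient 1, remainder 2
3 ÷ 2 → quotient 1, remainder 1
2 ÷ 1 → quotient 2, remainder 0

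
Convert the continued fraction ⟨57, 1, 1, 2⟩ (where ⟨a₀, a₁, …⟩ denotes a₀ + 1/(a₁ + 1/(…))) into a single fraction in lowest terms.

288/5

Start with 2.
1 + 1/(2/1) = 1 + 1/2 = 3/2
1 + 1/(3/2) = 1 + 2/3 = 5/3
57 + 1/(5/3) = 57 + 3/5 = 288/5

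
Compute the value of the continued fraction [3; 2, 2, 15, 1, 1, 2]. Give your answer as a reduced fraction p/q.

1361/400

Start with 2.
1 + 1/(2/1) = 1 + 1/2 = 3/2
1 + 1/(3/2) = 1 + 2/3 = 5/3
15 + 1/(5/3) = 15 + 3/5 = 78/5
2 + 1/(78/5) = 2 + 5/78 = 161/78
2 + 1/(161/78) = 2 + 78/161 = 400/161
3 + 1/(400/161) = 3 + 161/400 = 1361/400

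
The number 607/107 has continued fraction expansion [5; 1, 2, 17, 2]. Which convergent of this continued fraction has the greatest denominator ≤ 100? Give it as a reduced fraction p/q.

a_0 = 5: 5/1  (≤ bound)
a_1 = 1: 6/1  (≤ bound)
a_2 = 2: 17/3  (≤ bound)
a_3 = 17: 295/52  (≤ bound)
a_4 = 2: 607/107  (> 100, stop)

295/52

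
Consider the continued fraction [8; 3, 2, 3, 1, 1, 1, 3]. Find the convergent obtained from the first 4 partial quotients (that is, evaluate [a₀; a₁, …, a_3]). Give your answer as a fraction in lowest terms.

a_0 = 8: 8/1
a_1 = 3: 25/3
a_2 = 2: 58/7
a_3 = 3: 199/24

199/24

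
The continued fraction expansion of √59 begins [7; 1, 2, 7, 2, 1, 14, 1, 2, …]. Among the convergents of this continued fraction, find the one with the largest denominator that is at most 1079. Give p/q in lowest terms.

a_0 = 7: 7/1  (≤ bound)
a_1 = 1: 8/1  (≤ bound)
a_2 = 2: 23/3  (≤ bound)
a_3 = 7: 169/22  (≤ bound)
a_4 = 2: 361/47  (≤ bound)
a_5 = 1: 530/69  (≤ bound)
a_6 = 14: 7781/1013  (≤ bound)
a_7 = 1: 8311/1082  (> 1079, stop)

7781/1013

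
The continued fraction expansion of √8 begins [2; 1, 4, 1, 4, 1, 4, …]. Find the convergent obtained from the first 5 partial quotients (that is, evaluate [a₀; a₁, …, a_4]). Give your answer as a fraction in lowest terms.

82/29

Use the convergent recurrence hₖ = aₖ·hₖ₋₁ + hₖ₋₂ (and likewise for the denominators kₖ):
a_0 = 2: 2/1
a_1 = 1: 3/1
a_2 = 4: 14/5
a_3 = 1: 17/6
a_4 = 4: 82/29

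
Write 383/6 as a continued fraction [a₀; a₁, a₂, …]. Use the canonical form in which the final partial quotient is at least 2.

383 ÷ 6 → quotient 63, remainder 5
6 ÷ 5 → quotient 1, remainder 1
5 ÷ 1 → quotient 5, remainder 0

[63; 1, 5]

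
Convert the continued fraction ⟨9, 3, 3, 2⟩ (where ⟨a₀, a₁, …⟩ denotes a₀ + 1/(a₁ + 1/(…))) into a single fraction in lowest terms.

214/23

a_0 = 9: 9/1
a_1 = 3: 28/3
a_2 = 3: 93/10
a_3 = 2: 214/23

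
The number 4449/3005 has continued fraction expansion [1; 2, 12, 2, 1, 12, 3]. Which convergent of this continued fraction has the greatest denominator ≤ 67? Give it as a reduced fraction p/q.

a_0 = 1: 1/1  (≤ bound)
a_1 = 2: 3/2  (≤ bound)
a_2 = 12: 37/25  (≤ bound)
a_3 = 2: 77/52  (≤ bound)
a_4 = 1: 114/77  (> 67, stop)

77/52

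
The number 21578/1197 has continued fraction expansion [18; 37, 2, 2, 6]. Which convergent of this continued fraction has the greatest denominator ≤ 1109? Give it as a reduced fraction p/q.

3371/187

a_0 = 18: 18/1  (≤ bound)
a_1 = 37: 667/37  (≤ bound)
a_2 = 2: 1352/75  (≤ bound)
a_3 = 2: 3371/187  (≤ bound)
a_4 = 6: 21578/1197  (> 1109, stop)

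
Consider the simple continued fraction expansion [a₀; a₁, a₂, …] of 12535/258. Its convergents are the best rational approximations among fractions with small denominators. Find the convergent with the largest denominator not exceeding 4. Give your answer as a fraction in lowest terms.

97/2

List convergents until the denominator exceeds the bound:
a_0 = 48: 48/1  (≤ bound)
a_1 = 1: 49/1  (≤ bound)
a_2 = 1: 97/2  (≤ bound)
a_3 = 2: 243/5  (> 4, stop)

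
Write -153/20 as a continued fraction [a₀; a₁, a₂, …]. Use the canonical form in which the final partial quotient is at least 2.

[-8; 2, 1, 6]

⌊-153/20⌋ = -8, remainder 7
⌊20/7⌋ = 2, remainder 6
⌊7/6⌋ = 1, remainder 1
⌊6/1⌋ = 6, remainder 0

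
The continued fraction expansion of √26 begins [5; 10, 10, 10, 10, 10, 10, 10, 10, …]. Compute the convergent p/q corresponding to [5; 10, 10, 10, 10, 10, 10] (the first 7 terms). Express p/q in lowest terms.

Start with 10.
10 + 1/(10/1) = 10 + 1/10 = 101/10
10 + 1/(101/10) = 10 + 10/101 = 1020/101
10 + 1/(1020/101) = 10 + 101/1020 = 10301/1020
10 + 1/(10301/1020) = 10 + 1020/10301 = 104030/10301
10 + 1/(104030/10301) = 10 + 10301/104030 = 1050601/104030
5 + 1/(1050601/104030) = 5 + 104030/1050601 = 5357035/1050601

5357035/1050601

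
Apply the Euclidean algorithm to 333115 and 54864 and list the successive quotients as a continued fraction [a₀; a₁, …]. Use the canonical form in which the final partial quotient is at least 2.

[6; 13, 1, 22, 8, 10, 2]

333115 ÷ 54864 → quotient 6, remainder 3931
54864 ÷ 3931 → quotient 13, remainder 3761
3931 ÷ 3761 → quotient 1, remainder 170
3761 ÷ 170 → quotient 22, remainder 21
170 ÷ 21 → quotient 8, remainder 2
21 ÷ 2 → quotient 10, remainder 1
2 ÷ 1 → quotient 2, remainder 0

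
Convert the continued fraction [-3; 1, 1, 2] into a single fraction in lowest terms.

-12/5

Build up convergents one term at a time:
a_0 = -3: -3/1
a_1 = 1: -2/1
a_2 = 1: -5/2
a_3 = 2: -12/5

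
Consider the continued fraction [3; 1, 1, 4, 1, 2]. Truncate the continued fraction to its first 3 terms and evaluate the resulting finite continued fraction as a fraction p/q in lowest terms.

a_0 = 3: 3/1
a_1 = 1: 4/1
a_2 = 1: 7/2

7/2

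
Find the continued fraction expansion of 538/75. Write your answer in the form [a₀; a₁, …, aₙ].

[7; 5, 1, 3, 3]

538 ÷ 75 → quotient 7, remainder 13
75 ÷ 13 → quotient 5, remainder 10
13 ÷ 10 → quotient 1, remainder 3
10 ÷ 3 → quotient 3, remainder 1
3 ÷ 1 → quotient 3, remainder 0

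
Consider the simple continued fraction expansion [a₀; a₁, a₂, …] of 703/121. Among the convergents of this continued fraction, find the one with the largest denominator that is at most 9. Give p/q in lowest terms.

List convergents until the denominator exceeds the bound:
a_0 = 5: 5/1  (≤ bound)
a_1 = 1: 6/1  (≤ bound)
a_2 = 4: 29/5  (≤ bound)
a_3 = 3: 93/16  (> 9, stop)

29/5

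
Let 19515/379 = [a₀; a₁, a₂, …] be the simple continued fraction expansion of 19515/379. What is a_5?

Apply division with remainder until the remainder is 0:
19515 = 51·379 + 186, so a_0 = 51
379 = 2·186 + 7, so a_1 = 2
186 = 26·7 + 4, so a_2 = 26
7 = 1·4 + 3, so a_3 = 1
4 = 1·3 + 1, so a_4 = 1
3 = 3·1 + 0, so a_5 = 3

3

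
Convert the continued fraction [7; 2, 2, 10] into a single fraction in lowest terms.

Collapse the nested fraction from the inside out:
Start with 10.
2 + 1/(10/1) = 2 + 1/10 = 21/10
2 + 1/(21/10) = 2 + 10/21 = 52/21
7 + 1/(52/21) = 7 + 21/52 = 385/52

385/52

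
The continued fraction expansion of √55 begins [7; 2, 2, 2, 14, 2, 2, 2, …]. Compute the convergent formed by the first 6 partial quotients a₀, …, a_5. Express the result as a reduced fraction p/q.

2655/358

Start with 2.
14 + 1/(2/1) = 14 + 1/2 = 29/2
2 + 1/(29/2) = 2 + 2/29 = 60/29
2 + 1/(60/29) = 2 + 29/60 = 149/60
2 + 1/(149/60) = 2 + 60/149 = 358/149
7 + 1/(358/149) = 7 + 149/358 = 2655/358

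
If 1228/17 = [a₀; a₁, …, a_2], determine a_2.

4

1228 ÷ 17 → quotient 72, remainder 4
17 ÷ 4 → quotient 4, remainder 1
4 ÷ 1 → quotient 4, remainder 0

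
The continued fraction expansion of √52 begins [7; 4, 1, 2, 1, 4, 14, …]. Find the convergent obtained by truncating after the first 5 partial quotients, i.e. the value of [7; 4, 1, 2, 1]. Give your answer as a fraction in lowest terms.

137/19

Start with 1.
2 + 1/(1/1) = 2 + 1/1 = 3/1
1 + 1/(3/1) = 1 + 1/3 = 4/3
4 + 1/(4/3) = 4 + 3/4 = 19/4
7 + 1/(19/4) = 7 + 4/19 = 137/19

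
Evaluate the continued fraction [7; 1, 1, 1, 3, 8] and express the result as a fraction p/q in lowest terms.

695/91

Start with 8.
3 + 1/(8/1) = 3 + 1/8 = 25/8
1 + 1/(25/8) = 1 + 8/25 = 33/25
1 + 1/(33/25) = 1 + 25/33 = 58/33
1 + 1/(58/33) = 1 + 33/58 = 91/58
7 + 1/(91/58) = 7 + 58/91 = 695/91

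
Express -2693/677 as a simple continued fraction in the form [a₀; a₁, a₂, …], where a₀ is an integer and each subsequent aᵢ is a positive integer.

[-4; 45, 7, 2]

⌊-2693/677⌋ = -4, remainder 15
⌊677/15⌋ = 45, remainder 2
⌊15/2⌋ = 7, remainder 1
⌊2/1⌋ = 2, remainder 0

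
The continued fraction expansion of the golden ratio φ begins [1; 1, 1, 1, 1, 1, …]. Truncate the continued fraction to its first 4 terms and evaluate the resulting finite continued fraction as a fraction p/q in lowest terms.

Start with 1.
1 + 1/(1/1) = 1 + 1/1 = 2/1
1 + 1/(2/1) = 1 + 1/2 = 3/2
1 + 1/(3/2) = 1 + 2/3 = 5/3

5/3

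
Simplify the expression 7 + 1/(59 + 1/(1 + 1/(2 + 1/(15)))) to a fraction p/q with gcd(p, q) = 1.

Build up convergents one term at a time:
a_0 = 7: 7/1
a_1 = 59: 414/59
a_2 = 1: 421/60
a_3 = 2: 1256/179
a_4 = 15: 19261/2745

19261/2745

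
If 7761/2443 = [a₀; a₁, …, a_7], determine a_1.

5

7761 = 3·2443 + 432, so a_0 = 3
2443 = 5·432 + 283, so a_1 = 5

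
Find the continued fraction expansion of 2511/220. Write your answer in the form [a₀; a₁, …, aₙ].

⌊2511/220⌋ = 11, remainder 91
⌊220/91⌋ = 2, remainder 38
⌊91/38⌋ = 2, remainder 15
⌊38/15⌋ = 2, remainder 8
⌊15/8⌋ = 1, remainder 7
⌊8/7⌋ = 1, remainder 1
⌊7/1⌋ = 7, remainder 0

[11; 2, 2, 2, 1, 1, 7]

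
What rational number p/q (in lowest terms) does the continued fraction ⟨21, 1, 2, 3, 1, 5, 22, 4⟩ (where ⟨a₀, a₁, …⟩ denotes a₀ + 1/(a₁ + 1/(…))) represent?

145931/6727

a_0 = 21: 21/1
a_1 = 1: 22/1
a_2 = 2: 65/3
a_3 = 3: 217/10
a_4 = 1: 282/13
a_5 = 5: 1627/75
a_6 = 22: 36076/1663
a_7 = 4: 145931/6727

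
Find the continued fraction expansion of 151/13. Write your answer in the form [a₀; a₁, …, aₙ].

151 = 11·13 + 8, so a_0 = 11
13 = 1·8 + 5, so a_1 = 1
8 = 1·5 + 3, so a_2 = 1
5 = 1·3 + 2, so a_3 = 1
3 = 1·2 + 1, so a_4 = 1
2 = 2·1 + 0, so a_5 = 2

[11; 1, 1, 1, 1, 2]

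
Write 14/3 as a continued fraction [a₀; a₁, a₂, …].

[4; 1, 2]

Run the Euclidean algorithm, recording each quotient:
14 ÷ 3 → quotient 4, remainder 2
3 ÷ 2 → quotient 1, remainder 1
2 ÷ 1 → quotient 2, remainder 0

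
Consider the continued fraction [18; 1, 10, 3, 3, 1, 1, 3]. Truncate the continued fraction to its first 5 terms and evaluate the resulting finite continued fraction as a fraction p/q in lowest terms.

2137/113

Start with 3.
3 + 1/(3/1) = 3 + 1/3 = 10/3
10 + 1/(10/3) = 10 + 3/10 = 103/10
1 + 1/(103/10) = 1 + 10/103 = 113/103
18 + 1/(113/103) = 18 + 103/113 = 2137/113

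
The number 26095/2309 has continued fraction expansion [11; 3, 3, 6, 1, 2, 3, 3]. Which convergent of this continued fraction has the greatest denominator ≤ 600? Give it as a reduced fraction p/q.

a_0 = 11: 11/1  (≤ bound)
a_1 = 3: 34/3  (≤ bound)
a_2 = 3: 113/10  (≤ bound)
a_3 = 6: 712/63  (≤ bound)
a_4 = 1: 825/73  (≤ bound)
a_5 = 2: 2362/209  (≤ bound)
a_6 = 3: 7911/700  (> 600, stop)

2362/209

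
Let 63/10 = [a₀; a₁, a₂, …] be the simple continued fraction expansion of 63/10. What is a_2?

63 = 6·10 + 3, so a_0 = 6
10 = 3·3 + 1, so a_1 = 3
3 = 3·1 + 0, so a_2 = 3

3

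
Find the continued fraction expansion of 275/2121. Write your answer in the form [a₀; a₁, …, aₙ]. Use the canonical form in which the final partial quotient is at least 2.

Apply division with remainder until the remainder is 0:
275 ÷ 2121 → quotient 0, remainder 275
2121 ÷ 275 → quotient 7, remainder 196
275 ÷ 196 → quotient 1, remainder 79
196 ÷ 79 → quotient 2, remainder 38
79 ÷ 38 → quotient 2, remainder 3
38 ÷ 3 → quotient 12, remainder 2
3 ÷ 2 → quotient 1, remainder 1
2 ÷ 1 → quotient 2, remainder 0

[0; 7, 1, 2, 2, 12, 1, 2]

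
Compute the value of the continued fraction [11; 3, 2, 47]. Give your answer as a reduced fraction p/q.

3747/332

Starting at the tail and folding back:
Start with 47.
2 + 1/(47/1) = 2 + 1/47 = 95/47
3 + 1/(95/47) = 3 + 47/95 = 332/95
11 + 1/(332/95) = 11 + 95/332 = 3747/332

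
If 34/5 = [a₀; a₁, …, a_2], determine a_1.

34 = 6·5 + 4, so a_0 = 6
5 = 1·4 + 1, so a_1 = 1

1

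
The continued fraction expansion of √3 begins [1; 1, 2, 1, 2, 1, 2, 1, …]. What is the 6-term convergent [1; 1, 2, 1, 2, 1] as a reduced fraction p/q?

26/15

Work from the innermost term outward:
Start with 1.
2 + 1/(1/1) = 2 + 1/1 = 3/1
1 + 1/(3/1) = 1 + 1/3 = 4/3
2 + 1/(4/3) = 2 + 3/4 = 11/4
1 + 1/(11/4) = 1 + 4/11 = 15/11
1 + 1/(15/11) = 1 + 11/15 = 26/15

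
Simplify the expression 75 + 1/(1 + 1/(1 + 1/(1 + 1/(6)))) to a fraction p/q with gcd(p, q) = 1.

1513/20

a_0 = 75: 75/1
a_1 = 1: 76/1
a_2 = 1: 151/2
a_3 = 1: 227/3
a_4 = 6: 1513/20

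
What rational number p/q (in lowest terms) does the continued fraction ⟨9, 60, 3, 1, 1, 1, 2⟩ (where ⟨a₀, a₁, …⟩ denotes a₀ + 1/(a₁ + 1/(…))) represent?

15761/1748

Start with 2.
1 + 1/(2/1) = 1 + 1/2 = 3/2
1 + 1/(3/2) = 1 + 2/3 = 5/3
1 + 1/(5/3) = 1 + 3/5 = 8/5
3 + 1/(8/5) = 3 + 5/8 = 29/8
60 + 1/(29/8) = 60 + 8/29 = 1748/29
9 + 1/(1748/29) = 9 + 29/1748 = 15761/1748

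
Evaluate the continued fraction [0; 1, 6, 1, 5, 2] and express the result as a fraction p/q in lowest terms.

a_0 = 0: 0/1
a_1 = 1: 1/1
a_2 = 6: 6/7
a_3 = 1: 7/8
a_4 = 5: 41/47
a_5 = 2: 89/102

89/102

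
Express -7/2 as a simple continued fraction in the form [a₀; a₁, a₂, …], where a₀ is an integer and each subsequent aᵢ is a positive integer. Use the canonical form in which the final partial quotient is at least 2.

[-4; 2]

⌊-7/2⌋ = -4, remainder 1
⌊2/1⌋ = 2, remainder 0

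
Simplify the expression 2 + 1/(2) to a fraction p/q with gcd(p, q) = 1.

5/2

Start with 2.
2 + 1/(2/1) = 2 + 1/2 = 5/2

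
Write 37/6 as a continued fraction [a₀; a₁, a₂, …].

37 = 6·6 + 1, so a_0 = 6
6 = 6·1 + 0, so a_1 = 6

[6; 6]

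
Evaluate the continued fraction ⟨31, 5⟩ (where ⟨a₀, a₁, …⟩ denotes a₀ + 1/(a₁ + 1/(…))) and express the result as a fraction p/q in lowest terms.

a_0 = 31: 31/1
a_1 = 5: 156/5

156/5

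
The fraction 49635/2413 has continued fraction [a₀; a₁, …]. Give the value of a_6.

Apply division with remainder until the remainder is 0:
49635 ÷ 2413 → quotient 20, remainder 1375
2413 ÷ 1375 → quotient 1, remainder 1038
1375 ÷ 1038 → quotient 1, remainder 337
1038 ÷ 337 → quotient 3, remainder 27
337 ÷ 27 → quotient 12, remainder 13
27 ÷ 13 → quotient 2, remainder 1
13 ÷ 1 → quotient 13, remainder 0

13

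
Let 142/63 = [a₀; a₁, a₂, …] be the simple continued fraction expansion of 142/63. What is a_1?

3

Run the Euclidean algorithm, recording each quotient:
⌊142/63⌋ = 2, remainder 16
⌊63/16⌋ = 3, remainder 15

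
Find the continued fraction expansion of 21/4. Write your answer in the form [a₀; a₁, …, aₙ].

⌊21/4⌋ = 5, remainder 1
⌊4/1⌋ = 4, remainder 0

[5; 4]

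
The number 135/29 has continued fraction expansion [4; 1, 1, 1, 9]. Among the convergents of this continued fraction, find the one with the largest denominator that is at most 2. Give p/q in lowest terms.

List convergents until the denominator exceeds the bound:
a_0 = 4: 4/1  (≤ bound)
a_1 = 1: 5/1  (≤ bound)
a_2 = 1: 9/2  (≤ bound)
a_3 = 1: 14/3  (> 2, stop)

9/2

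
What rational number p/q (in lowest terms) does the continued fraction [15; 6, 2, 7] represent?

Use the convergent recurrence hₖ = aₖ·hₖ₋₁ + hₖ₋₂ (and likewise for the denominators kₖ):
a_0 = 15: 15/1
a_1 = 6: 91/6
a_2 = 2: 197/13
a_3 = 7: 1470/97

1470/97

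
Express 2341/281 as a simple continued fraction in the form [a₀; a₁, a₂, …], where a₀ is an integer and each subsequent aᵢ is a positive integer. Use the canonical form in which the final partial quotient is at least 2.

[8; 3, 46, 2]

2341 = 8·281 + 93, so a_0 = 8
281 = 3·93 + 2, so a_1 = 3
93 = 46·2 + 1, so a_2 = 46
2 = 2·1 + 0, so a_3 = 2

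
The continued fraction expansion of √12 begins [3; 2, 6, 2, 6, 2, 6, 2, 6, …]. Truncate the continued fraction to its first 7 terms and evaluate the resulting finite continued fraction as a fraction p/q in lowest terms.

Use the convergent recurrence hₖ = aₖ·hₖ₋₁ + hₖ₋₂ (and likewise for the denominators kₖ):
a_0 = 3: 3/1
a_1 = 2: 7/2
a_2 = 6: 45/13
a_3 = 2: 97/28
a_4 = 6: 627/181
a_5 = 2: 1351/390
a_6 = 6: 8733/2521

8733/2521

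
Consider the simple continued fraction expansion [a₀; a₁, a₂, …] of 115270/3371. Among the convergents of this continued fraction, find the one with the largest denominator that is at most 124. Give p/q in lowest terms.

1231/36

List convergents until the denominator exceeds the bound:
a_0 = 34: 34/1  (≤ bound)
a_1 = 5: 171/5  (≤ bound)
a_2 = 7: 1231/36  (≤ bound)
a_3 = 4: 5095/149  (> 124, stop)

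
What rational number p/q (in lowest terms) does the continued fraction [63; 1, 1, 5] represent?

a_0 = 63: 63/1
a_1 = 1: 64/1
a_2 = 1: 127/2
a_3 = 5: 699/11

699/11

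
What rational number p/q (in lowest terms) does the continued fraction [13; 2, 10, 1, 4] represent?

1523/113

Starting at the tail and folding back:
Start with 4.
1 + 1/(4/1) = 1 + 1/4 = 5/4
10 + 1/(5/4) = 10 + 4/5 = 54/5
2 + 1/(54/5) = 2 + 5/54 = 113/54
13 + 1/(113/54) = 13 + 54/113 = 1523/113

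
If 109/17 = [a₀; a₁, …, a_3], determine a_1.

2

Apply division with remainder until the remainder is 0:
109 ÷ 17 → quotient 6, remainder 7
17 ÷ 7 → quotient 2, remainder 3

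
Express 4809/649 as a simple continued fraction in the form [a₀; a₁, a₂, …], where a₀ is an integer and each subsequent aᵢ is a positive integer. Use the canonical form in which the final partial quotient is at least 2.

[7; 2, 2, 3, 1, 1, 1, 10]

Run the Euclidean algorithm, recording each quotient:
4809 = 7·649 + 266, so a_0 = 7
649 = 2·266 + 117, so a_1 = 2
266 = 2·117 + 32, so a_2 = 2
117 = 3·32 + 21, so a_3 = 3
32 = 1·21 + 11, so a_4 = 1
21 = 1·11 + 10, so a_5 = 1
11 = 1·10 + 1, so a_6 = 1
10 = 10·1 + 0, so a_7 = 10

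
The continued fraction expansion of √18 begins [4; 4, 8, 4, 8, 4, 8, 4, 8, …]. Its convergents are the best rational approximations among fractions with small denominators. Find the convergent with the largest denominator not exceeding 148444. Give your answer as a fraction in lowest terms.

161564/38081

List convergents until the denominator exceeds the bound:
a_0 = 4: 4/1  (≤ bound)
a_1 = 4: 17/4  (≤ bound)
a_2 = 8: 140/33  (≤ bound)
a_3 = 4: 577/136  (≤ bound)
a_4 = 8: 4756/1121  (≤ bound)
a_5 = 4: 19601/4620  (≤ bound)
a_6 = 8: 161564/38081  (≤ bound)
a_7 = 4: 665857/156944  (> 148444, stop)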